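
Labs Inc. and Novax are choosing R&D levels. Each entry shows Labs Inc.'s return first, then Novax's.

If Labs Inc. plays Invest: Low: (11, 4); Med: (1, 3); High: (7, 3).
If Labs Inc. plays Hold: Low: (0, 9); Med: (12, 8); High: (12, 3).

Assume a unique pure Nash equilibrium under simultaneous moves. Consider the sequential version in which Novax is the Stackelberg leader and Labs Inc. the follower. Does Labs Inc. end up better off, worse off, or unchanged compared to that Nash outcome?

Solve by backward induction (Novax leads).
- Low: BR = Invest, leader payoff 4.
- Med: BR = Hold, leader payoff 8.
- High: BR = Hold, leader payoff 3.
Novax's induced payoffs are 4, 8, 3, so Novax commits to Med. Subgame-perfect outcome: (Hold, Med) with payoffs (12, 8).
For the simultaneous game, intersect best replies.
Labs Inc.'s best replies: Low→Invest; Med→Hold; High→Hold.
Novax's best replies: Invest→Low; Hold→Low.
The unique mutual best reply is (Invest, Low), giving (11, 4).
Labs Inc. earns 12 sequentially versus 11 at the Nash outcome: better off.

better off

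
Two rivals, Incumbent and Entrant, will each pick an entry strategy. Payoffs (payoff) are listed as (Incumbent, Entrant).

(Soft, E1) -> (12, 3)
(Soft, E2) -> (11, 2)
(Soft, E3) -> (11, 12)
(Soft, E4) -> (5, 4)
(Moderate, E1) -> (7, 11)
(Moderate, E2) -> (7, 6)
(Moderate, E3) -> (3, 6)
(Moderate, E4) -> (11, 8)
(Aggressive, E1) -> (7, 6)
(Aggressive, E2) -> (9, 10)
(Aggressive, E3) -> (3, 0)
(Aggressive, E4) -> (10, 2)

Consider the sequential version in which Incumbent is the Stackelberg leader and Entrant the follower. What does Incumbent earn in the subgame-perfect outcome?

11

Work backward from Entrant's decision.
- Soft: BR = E3, leader payoff 11.
- Moderate: BR = E1, leader payoff 7.
- Aggressive: BR = E2, leader payoff 9.
Among 11, 7, 9, the best is 11 at Soft. Subgame-perfect outcome: (Soft, E3) with payoffs (11, 12).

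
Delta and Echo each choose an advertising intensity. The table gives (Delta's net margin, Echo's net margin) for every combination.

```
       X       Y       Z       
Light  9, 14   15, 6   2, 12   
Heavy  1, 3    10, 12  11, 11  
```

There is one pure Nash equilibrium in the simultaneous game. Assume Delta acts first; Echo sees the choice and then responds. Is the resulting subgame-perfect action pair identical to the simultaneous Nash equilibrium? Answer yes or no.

Echo best-responds to each possible Delta move:
- Light: BR = X, leader payoff 9.
- Heavy: BR = Y, leader payoff 10.
Maximizing over 9, 10, Delta chooses Heavy. Subgame-perfect outcome: (Heavy, Y) with payoffs (10, 12).
Now find the simultaneous Nash equilibrium.
Delta's best replies: X→Light; Y→Light; Z→Heavy.
Echo's best replies: Light→X; Heavy→Y.
Only (Light, X) has each player best-responding; Nash payoffs (9, 14).
Sequential outcome (Heavy, Y) differs from the Nash profile (Light, X).

no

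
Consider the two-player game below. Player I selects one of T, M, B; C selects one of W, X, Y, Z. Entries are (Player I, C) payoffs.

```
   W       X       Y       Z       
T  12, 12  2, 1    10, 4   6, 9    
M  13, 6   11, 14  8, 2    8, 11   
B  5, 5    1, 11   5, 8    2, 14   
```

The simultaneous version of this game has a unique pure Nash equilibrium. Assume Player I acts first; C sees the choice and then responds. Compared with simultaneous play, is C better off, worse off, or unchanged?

C best-responds to each possible Player I move:
- T: BR = W, leader payoff 12.
- M: BR = X, leader payoff 11.
- B: BR = Z, leader payoff 2.
Maximizing over 12, 11, 2, Player I chooses T. Subgame-perfect outcome: (T, W) with payoffs (12, 12).
Under simultaneous play:
Player I's best replies: W→M; X→M; Y→T; Z→M.
C's best replies: T→W; M→X; B→Z.
The unique mutual best reply is (M, X), giving (11, 14).
C earns 12 sequentially versus 14 at the Nash outcome: worse off.

worse off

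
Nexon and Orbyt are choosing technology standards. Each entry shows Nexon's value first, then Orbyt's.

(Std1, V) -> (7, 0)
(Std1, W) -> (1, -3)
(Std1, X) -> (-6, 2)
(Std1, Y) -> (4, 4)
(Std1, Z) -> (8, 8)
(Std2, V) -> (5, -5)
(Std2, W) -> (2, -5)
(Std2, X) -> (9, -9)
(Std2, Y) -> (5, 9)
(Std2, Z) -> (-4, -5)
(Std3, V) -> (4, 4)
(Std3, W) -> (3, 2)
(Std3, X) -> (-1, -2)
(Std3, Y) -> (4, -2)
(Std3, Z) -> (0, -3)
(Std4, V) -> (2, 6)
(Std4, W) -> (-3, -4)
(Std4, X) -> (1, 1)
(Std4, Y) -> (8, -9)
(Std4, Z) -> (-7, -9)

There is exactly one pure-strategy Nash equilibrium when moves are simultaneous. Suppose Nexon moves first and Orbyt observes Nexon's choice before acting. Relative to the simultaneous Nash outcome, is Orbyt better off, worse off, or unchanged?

unchanged

Orbyt best-responds to each possible Nexon move:
- Std1: Orbyt compares 0, -3, 2, 4, 8 and picks Z; Nexon would get 8.
- Std2: Orbyt compares -5, -5, -9, 9, -5 and picks Y; Nexon would get 5.
- Std3: Orbyt compares 4, 2, -2, -2, -3 and picks V; Nexon would get 4.
- Std4: Orbyt compares 6, -4, 1, -9, -9 and picks V; Nexon would get 2.
Maximizing over 8, 5, 4, 2, Nexon chooses Std1. Subgame-perfect outcome: (Std1, Z) with payoffs (8, 8).
For the simultaneous game, intersect best replies.
Nexon's best replies: V→Std1; W→Std3; X→Std2; Y→Std4; Z→Std1.
Orbyt's best replies: Std1→Z; Std2→Y; Std3→V; Std4→V.
Only (Std1, Z) has each player best-responding; Nash payoffs (8, 8).
Orbyt earns 8 sequentially versus 8 at the Nash outcome: unchanged.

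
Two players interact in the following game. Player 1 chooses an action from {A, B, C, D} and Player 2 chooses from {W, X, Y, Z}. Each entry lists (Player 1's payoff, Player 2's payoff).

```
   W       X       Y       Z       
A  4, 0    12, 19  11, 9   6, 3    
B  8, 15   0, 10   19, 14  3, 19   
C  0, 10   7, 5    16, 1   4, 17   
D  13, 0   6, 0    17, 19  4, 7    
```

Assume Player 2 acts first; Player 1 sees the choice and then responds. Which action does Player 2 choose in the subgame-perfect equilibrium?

Backward induction with Player 2 moving first.
- W: BR = D, leader payoff 0.
- X: BR = A, leader payoff 19.
- Y: BR = B, leader payoff 14.
- Z: BR = A, leader payoff 3.
Player 2's induced payoffs are 0, 19, 14, 3, so Player 2 commits to X. Subgame-perfect outcome: (A, X) with payoffs (12, 19).

X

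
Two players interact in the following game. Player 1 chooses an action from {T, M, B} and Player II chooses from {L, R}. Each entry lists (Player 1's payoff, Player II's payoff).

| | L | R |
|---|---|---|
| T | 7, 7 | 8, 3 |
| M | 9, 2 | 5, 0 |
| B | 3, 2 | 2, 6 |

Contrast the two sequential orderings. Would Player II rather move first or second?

first

If Player 1 leads: Player II's best replies are T→L, M→L, B→R; Player 1's induced payoffs 7, 9, 2; outcome (M, L), payoffs (9, 2).
If Player II leads: Player 1's best replies are L→M, R→T; Player II's induced payoffs 2, 3; outcome (T, R), payoffs (8, 3).
Player II gets 3 moving first and 2 moving second, so Player II prefers to move first.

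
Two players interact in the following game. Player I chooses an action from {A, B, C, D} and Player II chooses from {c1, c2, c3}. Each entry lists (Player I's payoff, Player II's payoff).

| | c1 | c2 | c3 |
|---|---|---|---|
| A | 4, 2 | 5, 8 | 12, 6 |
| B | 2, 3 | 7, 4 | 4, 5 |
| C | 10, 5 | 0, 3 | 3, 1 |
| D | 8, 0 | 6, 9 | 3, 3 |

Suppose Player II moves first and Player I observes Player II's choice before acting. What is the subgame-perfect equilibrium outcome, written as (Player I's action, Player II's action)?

(A, c3)

Solve by backward induction (Player II leads).
- c1: BR = C, leader payoff 5.
- c2: BR = B, leader payoff 4.
- c3: BR = A, leader payoff 6.
Maximizing over 5, 4, 6, Player II chooses c3. Subgame-perfect outcome: (A, c3) with payoffs (12, 6).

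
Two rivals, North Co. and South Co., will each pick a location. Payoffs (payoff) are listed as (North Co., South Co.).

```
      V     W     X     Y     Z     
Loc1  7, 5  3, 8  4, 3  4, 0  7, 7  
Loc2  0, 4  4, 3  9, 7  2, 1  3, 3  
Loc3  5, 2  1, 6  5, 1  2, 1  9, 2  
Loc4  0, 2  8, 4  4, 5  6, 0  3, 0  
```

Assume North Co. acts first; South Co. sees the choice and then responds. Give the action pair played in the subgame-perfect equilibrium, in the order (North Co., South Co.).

(Loc2, X)

Solve by backward induction (North Co. leads).
- Loc1: BR = W, leader payoff 3.
- Loc2: BR = X, leader payoff 9.
- Loc3: BR = W, leader payoff 1.
- Loc4: BR = X, leader payoff 4.
North Co.'s induced payoffs are 3, 9, 1, 4, so North Co. commits to Loc2. Subgame-perfect outcome: (Loc2, X) with payoffs (9, 7).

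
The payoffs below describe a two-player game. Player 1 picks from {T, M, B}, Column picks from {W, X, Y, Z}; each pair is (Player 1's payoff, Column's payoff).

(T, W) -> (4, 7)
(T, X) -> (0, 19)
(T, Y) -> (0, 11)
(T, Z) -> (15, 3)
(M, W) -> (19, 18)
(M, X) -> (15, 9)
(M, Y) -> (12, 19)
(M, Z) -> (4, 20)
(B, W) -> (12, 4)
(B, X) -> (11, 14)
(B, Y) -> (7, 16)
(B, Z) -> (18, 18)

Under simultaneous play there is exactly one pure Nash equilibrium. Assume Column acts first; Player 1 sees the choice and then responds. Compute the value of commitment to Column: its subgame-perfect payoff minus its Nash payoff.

Backward induction with Column moving first.
- W → Player 1 plays M (best of 4, 19, 12); Column gets 18.
- X → Player 1 plays M (best of 0, 15, 11); Column gets 9.
- Y → Player 1 plays M (best of 0, 12, 7); Column gets 19.
- Z → Player 1 plays B (best of 15, 4, 18); Column gets 18.
Maximizing over 18, 9, 19, 18, Column chooses Y. Subgame-perfect outcome: (M, Y) with payoffs (12, 19).
Now find the simultaneous Nash equilibrium.
Player 1's best replies: W→M; X→M; Y→M; Z→B.
Column's best replies: T→X; M→Z; B→Z.
The unique mutual best reply is (B, Z), giving (18, 18).
Column's commitment gain: 19 − 18 = 1.

1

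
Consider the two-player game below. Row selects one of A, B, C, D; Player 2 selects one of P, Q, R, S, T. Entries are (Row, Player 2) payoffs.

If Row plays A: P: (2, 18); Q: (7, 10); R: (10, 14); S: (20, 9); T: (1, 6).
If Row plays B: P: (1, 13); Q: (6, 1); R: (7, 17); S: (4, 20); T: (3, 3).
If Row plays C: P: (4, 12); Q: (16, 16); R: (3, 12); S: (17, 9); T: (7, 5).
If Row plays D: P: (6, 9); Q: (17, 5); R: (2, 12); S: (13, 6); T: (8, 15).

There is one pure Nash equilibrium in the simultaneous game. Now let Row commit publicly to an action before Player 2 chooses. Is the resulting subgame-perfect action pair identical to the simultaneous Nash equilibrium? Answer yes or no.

Player 2 best-responds to each possible Row move:
- A: Player 2 compares 18, 10, 14, 9, 6 and picks P; Row would get 2.
- B: Player 2 compares 13, 1, 17, 20, 3 and picks S; Row would get 4.
- C: Player 2 compares 12, 16, 12, 9, 5 and picks Q; Row would get 16.
- D: Player 2 compares 9, 5, 12, 6, 15 and picks T; Row would get 8.
Row's induced payoffs are 2, 4, 16, 8, so Row commits to C. Subgame-perfect outcome: (C, Q) with payoffs (16, 16).
Now find the simultaneous Nash equilibrium.
Row's best replies: P→D; Q→D; R→A; S→A; T→D.
Player 2's best replies: A→P; B→S; C→Q; D→T.
The unique mutual best reply is (D, T), giving (8, 15).
Sequential outcome (C, Q) differs from the Nash profile (D, T).

no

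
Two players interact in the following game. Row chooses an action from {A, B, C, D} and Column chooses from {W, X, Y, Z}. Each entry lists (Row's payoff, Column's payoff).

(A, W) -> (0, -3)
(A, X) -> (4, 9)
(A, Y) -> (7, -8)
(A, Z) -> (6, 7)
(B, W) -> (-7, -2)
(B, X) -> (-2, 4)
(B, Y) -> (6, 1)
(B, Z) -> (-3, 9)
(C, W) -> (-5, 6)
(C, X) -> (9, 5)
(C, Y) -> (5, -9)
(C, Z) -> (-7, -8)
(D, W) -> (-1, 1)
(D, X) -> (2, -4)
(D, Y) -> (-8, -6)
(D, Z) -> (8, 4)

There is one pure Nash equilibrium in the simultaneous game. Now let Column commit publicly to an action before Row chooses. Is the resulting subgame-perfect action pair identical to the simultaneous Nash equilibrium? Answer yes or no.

no

Row best-responds to each possible Column move:
- W: Row compares 0, -7, -5, -1 and picks A; Column would get -3.
- X: Row compares 4, -2, 9, 2 and picks C; Column would get 5.
- Y: Row compares 7, 6, 5, -8 and picks A; Column would get -8.
- Z: Row compares 6, -3, -7, 8 and picks D; Column would get 4.
Maximizing over -3, 5, -8, 4, Column chooses X. Subgame-perfect outcome: (C, X) with payoffs (9, 5).
For the simultaneous game, intersect best replies.
Row's best replies: W→A; X→C; Y→A; Z→D.
Column's best replies: A→X; B→Z; C→W; D→Z.
Only (D, Z) has each player best-responding; Nash payoffs (8, 4).
Sequential outcome (C, X) differs from the Nash profile (D, Z).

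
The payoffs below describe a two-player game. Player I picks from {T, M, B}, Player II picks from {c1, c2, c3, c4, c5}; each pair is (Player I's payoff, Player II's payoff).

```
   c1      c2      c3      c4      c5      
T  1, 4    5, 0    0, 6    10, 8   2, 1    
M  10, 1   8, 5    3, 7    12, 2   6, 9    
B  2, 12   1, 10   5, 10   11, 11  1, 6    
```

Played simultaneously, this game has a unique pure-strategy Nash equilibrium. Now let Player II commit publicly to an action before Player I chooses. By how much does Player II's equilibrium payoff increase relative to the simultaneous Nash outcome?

Work backward from Player I's decision.
- c1: BR = M, leader payoff 1.
- c2: BR = M, leader payoff 5.
- c3: BR = B, leader payoff 10.
- c4: BR = M, leader payoff 2.
- c5: BR = M, leader payoff 9.
Among 1, 5, 10, 2, 9, the best is 10 at c3. Subgame-perfect outcome: (B, c3) with payoffs (5, 10).
For the simultaneous game, intersect best replies.
Player I's best replies: c1→M; c2→M; c3→B; c4→M; c5→M.
Player II's best replies: T→c4; M→c5; B→c1.
The unique mutual best reply is (M, c5), giving (6, 9).
Player II's commitment gain: 10 − 9 = 1.

1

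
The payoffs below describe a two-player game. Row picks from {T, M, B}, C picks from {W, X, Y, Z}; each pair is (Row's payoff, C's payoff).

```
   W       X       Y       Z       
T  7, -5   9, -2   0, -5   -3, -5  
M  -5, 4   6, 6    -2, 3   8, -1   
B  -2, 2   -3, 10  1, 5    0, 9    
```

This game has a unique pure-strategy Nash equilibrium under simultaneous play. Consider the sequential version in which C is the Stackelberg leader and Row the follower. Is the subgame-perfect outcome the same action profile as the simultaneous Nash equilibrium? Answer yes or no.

Solve by backward induction (C leads).
- W: BR = T, leader payoff -5.
- X: BR = T, leader payoff -2.
- Y: BR = B, leader payoff 5.
- Z: BR = M, leader payoff -1.
C's induced payoffs are -5, -2, 5, -1, so C commits to Y. Subgame-perfect outcome: (B, Y) with payoffs (1, 5).
Under simultaneous play:
Row's best replies: W→T; X→T; Y→B; Z→M.
C's best replies: T→X; M→X; B→X.
The unique mutual best reply is (T, X), giving (9, -2).
Sequential outcome (B, Y) differs from the Nash profile (T, X).

no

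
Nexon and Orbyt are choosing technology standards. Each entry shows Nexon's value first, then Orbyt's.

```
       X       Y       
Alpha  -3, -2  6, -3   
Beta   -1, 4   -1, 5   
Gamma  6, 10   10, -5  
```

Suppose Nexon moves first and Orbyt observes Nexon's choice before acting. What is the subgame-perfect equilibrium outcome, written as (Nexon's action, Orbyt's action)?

Solve by backward induction (Nexon leads).
- Alpha → Orbyt plays X (best of -2, -3); Nexon gets -3.
- Beta → Orbyt plays Y (best of 4, 5); Nexon gets -1.
- Gamma → Orbyt plays X (best of 10, -5); Nexon gets 6.
Nexon's induced payoffs are -3, -1, 6, so Nexon commits to Gamma. Subgame-perfect outcome: (Gamma, X) with payoffs (6, 10).

(Gamma, X)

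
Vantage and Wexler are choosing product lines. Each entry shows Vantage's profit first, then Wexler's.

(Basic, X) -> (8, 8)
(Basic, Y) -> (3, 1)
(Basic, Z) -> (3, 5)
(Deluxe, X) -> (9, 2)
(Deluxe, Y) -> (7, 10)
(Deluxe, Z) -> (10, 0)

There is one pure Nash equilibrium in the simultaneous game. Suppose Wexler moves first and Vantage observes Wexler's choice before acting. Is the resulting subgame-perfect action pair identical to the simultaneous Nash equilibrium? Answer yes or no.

Work backward from Vantage's decision.
- X: BR = Deluxe, leader payoff 2.
- Y: BR = Deluxe, leader payoff 10.
- Z: BR = Deluxe, leader payoff 0.
Among 2, 10, 0, the best is 10 at Y. Subgame-perfect outcome: (Deluxe, Y) with payoffs (7, 10).
For the simultaneous game, intersect best replies.
Vantage's best replies: X→Deluxe; Y→Deluxe; Z→Deluxe.
Wexler's best replies: Basic→X; Deluxe→Y.
Only (Deluxe, Y) has each player best-responding; Nash payoffs (7, 10).
Sequential outcome (Deluxe, Y) coincides with the Nash profile (Deluxe, Y).

yes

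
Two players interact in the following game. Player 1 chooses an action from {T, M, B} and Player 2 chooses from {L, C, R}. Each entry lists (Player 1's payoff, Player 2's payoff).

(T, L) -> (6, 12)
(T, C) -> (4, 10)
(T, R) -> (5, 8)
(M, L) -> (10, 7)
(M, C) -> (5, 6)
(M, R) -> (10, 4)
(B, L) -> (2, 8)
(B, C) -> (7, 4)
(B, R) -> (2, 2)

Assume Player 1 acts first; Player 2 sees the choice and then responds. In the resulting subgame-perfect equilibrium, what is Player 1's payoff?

10

Solve by backward induction (Player 1 leads).
- T → Player 2 plays L (best of 12, 10, 8); Player 1 gets 6.
- M → Player 2 plays L (best of 7, 6, 4); Player 1 gets 10.
- B → Player 2 plays L (best of 8, 4, 2); Player 1 gets 2.
Maximizing over 6, 10, 2, Player 1 chooses M. Subgame-perfect outcome: (M, L) with payoffs (10, 7).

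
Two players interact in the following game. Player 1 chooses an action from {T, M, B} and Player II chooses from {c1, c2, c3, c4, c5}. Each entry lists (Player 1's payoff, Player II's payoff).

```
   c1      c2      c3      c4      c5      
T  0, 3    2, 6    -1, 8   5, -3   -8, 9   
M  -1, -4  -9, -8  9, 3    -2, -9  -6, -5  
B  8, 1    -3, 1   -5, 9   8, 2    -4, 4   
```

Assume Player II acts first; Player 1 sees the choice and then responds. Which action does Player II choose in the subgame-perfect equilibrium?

c2

Work backward from Player 1's decision.
- c1: Player 1 compares 0, -1, 8 and picks B; Player II would get 1.
- c2: Player 1 compares 2, -9, -3 and picks T; Player II would get 6.
- c3: Player 1 compares -1, 9, -5 and picks M; Player II would get 3.
- c4: Player 1 compares 5, -2, 8 and picks B; Player II would get 2.
- c5: Player 1 compares -8, -6, -4 and picks B; Player II would get 4.
Among 1, 6, 3, 2, 4, the best is 6 at c2. Subgame-perfect outcome: (T, c2) with payoffs (2, 6).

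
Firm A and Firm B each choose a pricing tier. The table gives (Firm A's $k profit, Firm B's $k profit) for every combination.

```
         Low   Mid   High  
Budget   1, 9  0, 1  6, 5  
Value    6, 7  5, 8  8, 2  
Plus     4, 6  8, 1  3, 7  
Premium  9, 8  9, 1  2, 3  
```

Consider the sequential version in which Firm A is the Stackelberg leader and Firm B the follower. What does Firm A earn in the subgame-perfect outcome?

Firm B best-responds to each possible Firm A move:
- Budget: Firm B compares 9, 1, 5 and picks Low; Firm A would get 1.
- Value: Firm B compares 7, 8, 2 and picks Mid; Firm A would get 5.
- Plus: Firm B compares 6, 1, 7 and picks High; Firm A would get 3.
- Premium: Firm B compares 8, 1, 3 and picks Low; Firm A would get 9.
Among 1, 5, 3, 9, the best is 9 at Premium. Subgame-perfect outcome: (Premium, Low) with payoffs (9, 8).

9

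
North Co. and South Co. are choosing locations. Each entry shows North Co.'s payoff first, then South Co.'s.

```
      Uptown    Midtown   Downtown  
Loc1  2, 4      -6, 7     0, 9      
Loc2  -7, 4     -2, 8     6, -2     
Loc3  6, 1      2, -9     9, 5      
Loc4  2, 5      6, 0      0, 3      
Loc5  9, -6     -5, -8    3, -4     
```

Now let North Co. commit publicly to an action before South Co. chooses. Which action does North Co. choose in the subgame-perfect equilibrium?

Loc3

Backward induction with North Co. moving first.
- Loc1 → South Co. plays Downtown (best of 4, 7, 9); North Co. gets 0.
- Loc2 → South Co. plays Midtown (best of 4, 8, -2); North Co. gets -2.
- Loc3 → South Co. plays Downtown (best of 1, -9, 5); North Co. gets 9.
- Loc4 → South Co. plays Uptown (best of 5, 0, 3); North Co. gets 2.
- Loc5 → South Co. plays Downtown (best of -6, -8, -4); North Co. gets 3.
Maximizing over 0, -2, 9, 2, 3, North Co. chooses Loc3. Subgame-perfect outcome: (Loc3, Downtown) with payoffs (9, 5).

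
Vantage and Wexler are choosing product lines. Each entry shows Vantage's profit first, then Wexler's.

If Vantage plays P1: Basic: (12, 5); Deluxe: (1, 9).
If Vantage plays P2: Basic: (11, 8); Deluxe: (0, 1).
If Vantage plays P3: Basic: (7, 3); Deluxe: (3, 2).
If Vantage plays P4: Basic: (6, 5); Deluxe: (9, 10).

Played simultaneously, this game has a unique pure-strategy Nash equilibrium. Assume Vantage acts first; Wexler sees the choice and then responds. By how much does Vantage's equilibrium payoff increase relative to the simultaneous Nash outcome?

Solve by backward induction (Vantage leads).
- P1: BR = Deluxe, leader payoff 1.
- P2: BR = Basic, leader payoff 11.
- P3: BR = Basic, leader payoff 7.
- P4: BR = Deluxe, leader payoff 9.
Maximizing over 1, 11, 7, 9, Vantage chooses P2. Subgame-perfect outcome: (P2, Basic) with payoffs (11, 8).
Now find the simultaneous Nash equilibrium.
Vantage's best replies: Basic→P1; Deluxe→P4.
Wexler's best replies: P1→Deluxe; P2→Basic; P3→Basic; P4→Deluxe.
The unique mutual best reply is (P4, Deluxe), giving (9, 10).
Vantage's commitment gain: 11 − 9 = 2.

2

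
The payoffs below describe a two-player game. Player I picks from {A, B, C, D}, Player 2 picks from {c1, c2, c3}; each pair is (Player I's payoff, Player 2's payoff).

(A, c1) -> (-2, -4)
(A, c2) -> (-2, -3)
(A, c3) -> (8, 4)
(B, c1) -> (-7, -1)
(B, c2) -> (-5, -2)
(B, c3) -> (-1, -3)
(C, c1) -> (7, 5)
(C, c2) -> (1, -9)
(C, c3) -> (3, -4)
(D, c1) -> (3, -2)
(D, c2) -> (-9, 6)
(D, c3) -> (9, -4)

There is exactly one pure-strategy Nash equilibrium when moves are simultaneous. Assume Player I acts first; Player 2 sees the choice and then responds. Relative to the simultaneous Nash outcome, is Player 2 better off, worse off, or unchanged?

Player 2 best-responds to each possible Player I move:
- A: BR = c3, leader payoff 8.
- B: BR = c1, leader payoff -7.
- C: BR = c1, leader payoff 7.
- D: BR = c2, leader payoff -9.
Maximizing over 8, -7, 7, -9, Player I chooses A. Subgame-perfect outcome: (A, c3) with payoffs (8, 4).
Now find the simultaneous Nash equilibrium.
Player I's best replies: c1→C; c2→C; c3→D.
Player 2's best replies: A→c3; B→c1; C→c1; D→c2.
The unique mutual best reply is (C, c1), giving (7, 5).
Player 2 earns 4 sequentially versus 5 at the Nash outcome: worse off.

worse off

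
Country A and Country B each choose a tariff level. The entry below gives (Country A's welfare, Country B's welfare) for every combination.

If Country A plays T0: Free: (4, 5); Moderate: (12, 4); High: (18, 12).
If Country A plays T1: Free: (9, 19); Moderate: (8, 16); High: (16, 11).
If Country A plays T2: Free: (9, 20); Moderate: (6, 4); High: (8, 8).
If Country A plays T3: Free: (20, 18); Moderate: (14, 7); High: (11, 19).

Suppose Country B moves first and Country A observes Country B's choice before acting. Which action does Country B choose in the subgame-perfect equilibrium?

Solve by backward induction (Country B leads).
- Free: Country A compares 4, 9, 9, 20 and picks T3; Country B would get 18.
- Moderate: Country A compares 12, 8, 6, 14 and picks T3; Country B would get 7.
- High: Country A compares 18, 16, 8, 11 and picks T0; Country B would get 12.
Maximizing over 18, 7, 12, Country B chooses Free. Subgame-perfect outcome: (T3, Free) with payoffs (20, 18).

Free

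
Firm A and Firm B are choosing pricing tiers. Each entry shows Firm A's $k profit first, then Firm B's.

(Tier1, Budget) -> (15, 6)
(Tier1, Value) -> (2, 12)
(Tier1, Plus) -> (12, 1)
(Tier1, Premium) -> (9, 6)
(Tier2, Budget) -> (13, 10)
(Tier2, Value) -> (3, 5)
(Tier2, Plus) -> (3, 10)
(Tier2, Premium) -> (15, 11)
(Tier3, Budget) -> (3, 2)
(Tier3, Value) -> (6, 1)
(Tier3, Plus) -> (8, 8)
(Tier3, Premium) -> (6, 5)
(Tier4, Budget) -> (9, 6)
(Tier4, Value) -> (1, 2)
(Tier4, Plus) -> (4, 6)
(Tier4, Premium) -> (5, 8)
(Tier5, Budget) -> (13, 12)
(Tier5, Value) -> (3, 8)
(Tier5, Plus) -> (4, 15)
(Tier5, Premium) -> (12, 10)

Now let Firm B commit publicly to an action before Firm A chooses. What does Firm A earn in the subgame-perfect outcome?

Backward induction with Firm B moving first.
- Budget → Firm A plays Tier1 (best of 15, 13, 3, 9, 13); Firm B gets 6.
- Value → Firm A plays Tier3 (best of 2, 3, 6, 1, 3); Firm B gets 1.
- Plus → Firm A plays Tier1 (best of 12, 3, 8, 4, 4); Firm B gets 1.
- Premium → Firm A plays Tier2 (best of 9, 15, 6, 5, 12); Firm B gets 11.
Maximizing over 6, 1, 1, 11, Firm B chooses Premium. Subgame-perfect outcome: (Tier2, Premium) with payoffs (15, 11).

15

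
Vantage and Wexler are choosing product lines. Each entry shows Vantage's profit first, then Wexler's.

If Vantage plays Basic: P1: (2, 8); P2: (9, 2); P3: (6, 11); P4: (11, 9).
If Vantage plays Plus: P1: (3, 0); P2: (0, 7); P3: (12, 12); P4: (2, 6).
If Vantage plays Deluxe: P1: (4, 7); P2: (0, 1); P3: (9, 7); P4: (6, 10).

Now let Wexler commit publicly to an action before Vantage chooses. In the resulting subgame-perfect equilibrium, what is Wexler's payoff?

12

Vantage best-responds to each possible Wexler move:
- P1 → Vantage plays Deluxe (best of 2, 3, 4); Wexler gets 7.
- P2 → Vantage plays Basic (best of 9, 0, 0); Wexler gets 2.
- P3 → Vantage plays Plus (best of 6, 12, 9); Wexler gets 12.
- P4 → Vantage plays Basic (best of 11, 2, 6); Wexler gets 9.
Wexler's induced payoffs are 7, 2, 12, 9, so Wexler commits to P3. Subgame-perfect outcome: (Plus, P3) with payoffs (12, 12).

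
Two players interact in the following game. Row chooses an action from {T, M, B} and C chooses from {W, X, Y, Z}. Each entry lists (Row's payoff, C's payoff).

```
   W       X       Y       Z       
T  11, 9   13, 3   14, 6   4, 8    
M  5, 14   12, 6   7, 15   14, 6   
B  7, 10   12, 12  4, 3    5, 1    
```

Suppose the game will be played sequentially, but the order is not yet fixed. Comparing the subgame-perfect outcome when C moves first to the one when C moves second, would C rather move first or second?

second

If Row leads: C's best replies are T→W, M→Y, B→X; Row's induced payoffs 11, 7, 12; outcome (B, X), payoffs (12, 12).
If C leads: Row's best replies are W→T, X→T, Y→T, Z→M; C's induced payoffs 9, 3, 6, 6; outcome (T, W), payoffs (11, 9).
C gets 9 moving first and 12 moving second, so C prefers to move second.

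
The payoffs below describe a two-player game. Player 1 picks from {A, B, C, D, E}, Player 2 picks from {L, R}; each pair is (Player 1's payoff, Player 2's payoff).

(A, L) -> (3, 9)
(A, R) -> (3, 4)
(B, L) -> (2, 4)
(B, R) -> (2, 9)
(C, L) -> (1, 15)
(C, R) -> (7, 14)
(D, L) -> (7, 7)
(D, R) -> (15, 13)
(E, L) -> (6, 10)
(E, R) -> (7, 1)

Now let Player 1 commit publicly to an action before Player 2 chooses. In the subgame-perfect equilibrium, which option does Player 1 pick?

D

Solve by backward induction (Player 1 leads).
- A → Player 2 plays L (best of 9, 4); Player 1 gets 3.
- B → Player 2 plays R (best of 4, 9); Player 1 gets 2.
- C → Player 2 plays L (best of 15, 14); Player 1 gets 1.
- D → Player 2 plays R (best of 7, 13); Player 1 gets 15.
- E → Player 2 plays L (best of 10, 1); Player 1 gets 6.
Player 1's induced payoffs are 3, 2, 1, 15, 6, so Player 1 commits to D. Subgame-perfect outcome: (D, R) with payoffs (15, 13).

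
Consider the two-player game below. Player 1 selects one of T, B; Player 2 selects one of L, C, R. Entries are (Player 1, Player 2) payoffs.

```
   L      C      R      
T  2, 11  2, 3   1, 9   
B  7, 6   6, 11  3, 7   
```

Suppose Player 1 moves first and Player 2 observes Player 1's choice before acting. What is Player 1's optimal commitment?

B

Work backward from Player 2's decision.
- T: Player 2 compares 11, 3, 9 and picks L; Player 1 would get 2.
- B: Player 2 compares 6, 11, 7 and picks C; Player 1 would get 6.
Maximizing over 2, 6, Player 1 chooses B. Subgame-perfect outcome: (B, C) with payoffs (6, 11).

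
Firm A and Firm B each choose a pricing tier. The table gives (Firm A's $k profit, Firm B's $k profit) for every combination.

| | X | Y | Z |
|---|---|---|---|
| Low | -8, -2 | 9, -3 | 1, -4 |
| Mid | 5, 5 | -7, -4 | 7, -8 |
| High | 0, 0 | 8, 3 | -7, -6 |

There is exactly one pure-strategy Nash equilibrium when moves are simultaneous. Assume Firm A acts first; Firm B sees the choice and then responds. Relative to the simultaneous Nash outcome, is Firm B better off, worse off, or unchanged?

worse off

Firm B best-responds to each possible Firm A move:
- Low → Firm B plays X (best of -2, -3, -4); Firm A gets -8.
- Mid → Firm B plays X (best of 5, -4, -8); Firm A gets 5.
- High → Firm B plays Y (best of 0, 3, -6); Firm A gets 8.
Maximizing over -8, 5, 8, Firm A chooses High. Subgame-perfect outcome: (High, Y) with payoffs (8, 3).
Now find the simultaneous Nash equilibrium.
Firm A's best replies: X→Mid; Y→Low; Z→Mid.
Firm B's best replies: Low→X; Mid→X; High→Y.
The unique mutual best reply is (Mid, X), giving (5, 5).
Firm B earns 3 sequentially versus 5 at the Nash outcome: worse off.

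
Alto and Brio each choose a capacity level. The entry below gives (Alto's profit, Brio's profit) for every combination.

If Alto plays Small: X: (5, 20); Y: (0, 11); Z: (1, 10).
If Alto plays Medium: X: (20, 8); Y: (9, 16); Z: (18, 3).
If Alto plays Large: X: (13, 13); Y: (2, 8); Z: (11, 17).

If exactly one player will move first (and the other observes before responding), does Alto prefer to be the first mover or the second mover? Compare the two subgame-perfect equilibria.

first

If Alto leads: Brio's best replies are Small→X, Medium→Y, Large→Z; Alto's induced payoffs 5, 9, 11; outcome (Large, Z), payoffs (11, 17).
If Brio leads: Alto's best replies are X→Medium, Y→Medium, Z→Medium; Brio's induced payoffs 8, 16, 3; outcome (Medium, Y), payoffs (9, 16).
Alto gets 11 moving first and 9 moving second, so Alto prefers to move first.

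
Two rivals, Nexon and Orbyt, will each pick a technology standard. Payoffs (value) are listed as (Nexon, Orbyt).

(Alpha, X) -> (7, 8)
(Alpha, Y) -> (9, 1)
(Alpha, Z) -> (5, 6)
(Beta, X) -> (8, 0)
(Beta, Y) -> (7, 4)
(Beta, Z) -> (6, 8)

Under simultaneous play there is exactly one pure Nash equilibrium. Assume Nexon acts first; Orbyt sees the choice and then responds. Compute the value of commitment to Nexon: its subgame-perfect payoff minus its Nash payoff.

1

Backward induction with Nexon moving first.
- Alpha → Orbyt plays X (best of 8, 1, 6); Nexon gets 7.
- Beta → Orbyt plays Z (best of 0, 4, 8); Nexon gets 6.
Nexon's induced payoffs are 7, 6, so Nexon commits to Alpha. Subgame-perfect outcome: (Alpha, X) with payoffs (7, 8).
Now find the simultaneous Nash equilibrium.
Nexon's best replies: X→Beta; Y→Alpha; Z→Beta.
Orbyt's best replies: Alpha→X; Beta→Z.
The unique mutual best reply is (Beta, Z), giving (6, 8).
Nexon's commitment gain: 7 − 6 = 1.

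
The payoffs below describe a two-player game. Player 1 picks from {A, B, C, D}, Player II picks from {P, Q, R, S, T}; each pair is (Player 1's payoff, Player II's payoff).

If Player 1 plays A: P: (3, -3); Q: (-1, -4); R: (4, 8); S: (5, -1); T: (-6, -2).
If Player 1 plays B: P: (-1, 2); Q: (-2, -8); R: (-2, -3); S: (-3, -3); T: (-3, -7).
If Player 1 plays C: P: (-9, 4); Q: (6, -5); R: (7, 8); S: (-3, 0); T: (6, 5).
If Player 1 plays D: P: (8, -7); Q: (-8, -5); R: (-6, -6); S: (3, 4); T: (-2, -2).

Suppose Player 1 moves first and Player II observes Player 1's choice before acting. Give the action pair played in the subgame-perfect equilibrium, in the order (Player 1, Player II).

Backward induction with Player 1 moving first.
- A: Player II compares -3, -4, 8, -1, -2 and picks R; Player 1 would get 4.
- B: Player II compares 2, -8, -3, -3, -7 and picks P; Player 1 would get -1.
- C: Player II compares 4, -5, 8, 0, 5 and picks R; Player 1 would get 7.
- D: Player II compares -7, -5, -6, 4, -2 and picks S; Player 1 would get 3.
Player 1's induced payoffs are 4, -1, 7, 3, so Player 1 commits to C. Subgame-perfect outcome: (C, R) with payoffs (7, 8).

(C, R)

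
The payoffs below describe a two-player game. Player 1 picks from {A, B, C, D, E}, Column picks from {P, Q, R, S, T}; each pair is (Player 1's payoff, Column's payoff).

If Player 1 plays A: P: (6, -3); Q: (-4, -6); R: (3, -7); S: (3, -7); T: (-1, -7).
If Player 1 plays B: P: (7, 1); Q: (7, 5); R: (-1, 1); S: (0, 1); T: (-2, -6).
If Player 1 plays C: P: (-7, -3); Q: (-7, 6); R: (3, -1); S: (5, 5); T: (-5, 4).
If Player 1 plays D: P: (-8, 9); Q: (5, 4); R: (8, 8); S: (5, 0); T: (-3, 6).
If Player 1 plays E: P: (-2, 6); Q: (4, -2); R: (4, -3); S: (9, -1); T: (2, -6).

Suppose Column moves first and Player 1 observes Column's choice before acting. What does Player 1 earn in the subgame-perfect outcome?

8

Work backward from Player 1's decision.
- P: BR = B, leader payoff 1.
- Q: BR = B, leader payoff 5.
- R: BR = D, leader payoff 8.
- S: BR = E, leader payoff -1.
- T: BR = E, leader payoff -6.
Maximizing over 1, 5, 8, -1, -6, Column chooses R. Subgame-perfect outcome: (D, R) with payoffs (8, 8).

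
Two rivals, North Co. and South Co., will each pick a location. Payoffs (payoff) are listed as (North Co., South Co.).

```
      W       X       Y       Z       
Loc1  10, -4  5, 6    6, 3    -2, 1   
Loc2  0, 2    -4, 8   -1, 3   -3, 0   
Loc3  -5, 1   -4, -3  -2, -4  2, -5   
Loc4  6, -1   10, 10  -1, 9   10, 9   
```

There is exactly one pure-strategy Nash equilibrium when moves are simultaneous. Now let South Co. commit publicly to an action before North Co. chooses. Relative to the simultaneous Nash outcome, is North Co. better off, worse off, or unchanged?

unchanged

Backward induction with South Co. moving first.
- W: North Co. compares 10, 0, -5, 6 and picks Loc1; South Co. would get -4.
- X: North Co. compares 5, -4, -4, 10 and picks Loc4; South Co. would get 10.
- Y: North Co. compares 6, -1, -2, -1 and picks Loc1; South Co. would get 3.
- Z: North Co. compares -2, -3, 2, 10 and picks Loc4; South Co. would get 9.
Maximizing over -4, 10, 3, 9, South Co. chooses X. Subgame-perfect outcome: (Loc4, X) with payoffs (10, 10).
Under simultaneous play:
North Co.'s best replies: W→Loc1; X→Loc4; Y→Loc1; Z→Loc4.
South Co.'s best replies: Loc1→X; Loc2→X; Loc3→W; Loc4→X.
The unique mutual best reply is (Loc4, X), giving (10, 10).
North Co. earns 10 sequentially versus 10 at the Nash outcome: unchanged.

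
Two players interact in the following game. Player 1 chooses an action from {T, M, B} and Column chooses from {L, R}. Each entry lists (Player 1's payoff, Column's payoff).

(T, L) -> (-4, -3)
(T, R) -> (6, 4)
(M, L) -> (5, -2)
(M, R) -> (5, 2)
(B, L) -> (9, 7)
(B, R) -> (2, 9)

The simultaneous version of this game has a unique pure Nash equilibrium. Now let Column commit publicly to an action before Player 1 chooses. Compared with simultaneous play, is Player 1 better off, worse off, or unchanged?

Work backward from Player 1's decision.
- L → Player 1 plays B (best of -4, 5, 9); Column gets 7.
- R → Player 1 plays T (best of 6, 5, 2); Column gets 4.
Among 7, 4, the best is 7 at L. Subgame-perfect outcome: (B, L) with payoffs (9, 7).
Under simultaneous play:
Player 1's best replies: L→B; R→T.
Column's best replies: T→R; M→R; B→R.
Only (T, R) has each player best-responding; Nash payoffs (6, 4).
Player 1 earns 9 sequentially versus 6 at the Nash outcome: better off.

better off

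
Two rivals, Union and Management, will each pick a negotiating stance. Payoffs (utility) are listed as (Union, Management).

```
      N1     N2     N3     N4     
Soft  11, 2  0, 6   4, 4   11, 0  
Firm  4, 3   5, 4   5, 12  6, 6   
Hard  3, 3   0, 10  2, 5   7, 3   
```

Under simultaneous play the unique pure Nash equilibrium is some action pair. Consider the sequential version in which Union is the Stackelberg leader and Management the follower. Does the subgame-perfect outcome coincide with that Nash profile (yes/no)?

Management best-responds to each possible Union move:
- Soft: Management compares 2, 6, 4, 0 and picks N2; Union would get 0.
- Firm: Management compares 3, 4, 12, 6 and picks N3; Union would get 5.
- Hard: Management compares 3, 10, 5, 3 and picks N2; Union would get 0.
Union's induced payoffs are 0, 5, 0, so Union commits to Firm. Subgame-perfect outcome: (Firm, N3) with payoffs (5, 12).
Now find the simultaneous Nash equilibrium.
Union's best replies: N1→Soft; N2→Firm; N3→Firm; N4→Soft.
Management's best replies: Soft→N2; Firm→N3; Hard→N2.
The unique mutual best reply is (Firm, N3), giving (5, 12).
Sequential outcome (Firm, N3) coincides with the Nash profile (Firm, N3).

yes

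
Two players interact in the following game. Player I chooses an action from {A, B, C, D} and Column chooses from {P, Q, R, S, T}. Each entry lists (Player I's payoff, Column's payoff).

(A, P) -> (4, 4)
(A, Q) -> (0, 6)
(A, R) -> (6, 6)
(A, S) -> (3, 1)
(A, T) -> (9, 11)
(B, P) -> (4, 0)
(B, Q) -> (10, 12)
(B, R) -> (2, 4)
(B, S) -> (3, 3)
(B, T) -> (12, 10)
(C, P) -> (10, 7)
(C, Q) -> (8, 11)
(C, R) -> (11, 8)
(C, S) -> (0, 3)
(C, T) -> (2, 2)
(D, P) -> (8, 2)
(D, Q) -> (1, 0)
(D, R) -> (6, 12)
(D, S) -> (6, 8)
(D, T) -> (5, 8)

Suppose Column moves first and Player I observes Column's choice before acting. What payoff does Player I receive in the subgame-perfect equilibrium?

10

Solve by backward induction (Column leads).
- P: Player I compares 4, 4, 10, 8 and picks C; Column would get 7.
- Q: Player I compares 0, 10, 8, 1 and picks B; Column would get 12.
- R: Player I compares 6, 2, 11, 6 and picks C; Column would get 8.
- S: Player I compares 3, 3, 0, 6 and picks D; Column would get 8.
- T: Player I compares 9, 12, 2, 5 and picks B; Column would get 10.
Maximizing over 7, 12, 8, 8, 10, Column chooses Q. Subgame-perfect outcome: (B, Q) with payoffs (10, 12).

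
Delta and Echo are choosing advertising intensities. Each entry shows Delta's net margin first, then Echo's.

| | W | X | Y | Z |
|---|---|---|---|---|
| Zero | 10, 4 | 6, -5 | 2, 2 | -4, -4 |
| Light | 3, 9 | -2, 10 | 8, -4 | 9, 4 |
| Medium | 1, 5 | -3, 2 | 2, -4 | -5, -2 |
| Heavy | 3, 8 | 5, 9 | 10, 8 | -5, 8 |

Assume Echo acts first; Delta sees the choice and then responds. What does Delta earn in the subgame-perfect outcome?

Backward induction with Echo moving first.
- W: Delta compares 10, 3, 1, 3 and picks Zero; Echo would get 4.
- X: Delta compares 6, -2, -3, 5 and picks Zero; Echo would get -5.
- Y: Delta compares 2, 8, 2, 10 and picks Heavy; Echo would get 8.
- Z: Delta compares -4, 9, -5, -5 and picks Light; Echo would get 4.
Maximizing over 4, -5, 8, 4, Echo chooses Y. Subgame-perfect outcome: (Heavy, Y) with payoffs (10, 8).

10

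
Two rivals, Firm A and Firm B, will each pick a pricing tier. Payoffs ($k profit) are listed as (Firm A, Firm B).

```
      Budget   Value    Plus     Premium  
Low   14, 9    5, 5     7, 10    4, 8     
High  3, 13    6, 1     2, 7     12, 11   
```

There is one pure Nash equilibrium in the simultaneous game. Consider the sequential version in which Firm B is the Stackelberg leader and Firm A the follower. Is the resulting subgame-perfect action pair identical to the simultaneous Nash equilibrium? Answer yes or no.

no

Solve by backward induction (Firm B leads).
- Budget → Firm A plays Low (best of 14, 3); Firm B gets 9.
- Value → Firm A plays High (best of 5, 6); Firm B gets 1.
- Plus → Firm A plays Low (best of 7, 2); Firm B gets 10.
- Premium → Firm A plays High (best of 4, 12); Firm B gets 11.
Among 9, 1, 10, 11, the best is 11 at Premium. Subgame-perfect outcome: (High, Premium) with payoffs (12, 11).
Under simultaneous play:
Firm A's best replies: Budget→Low; Value→High; Plus→Low; Premium→High.
Firm B's best replies: Low→Plus; High→Budget.
The unique mutual best reply is (Low, Plus), giving (7, 10).
Sequential outcome (High, Premium) differs from the Nash profile (Low, Plus).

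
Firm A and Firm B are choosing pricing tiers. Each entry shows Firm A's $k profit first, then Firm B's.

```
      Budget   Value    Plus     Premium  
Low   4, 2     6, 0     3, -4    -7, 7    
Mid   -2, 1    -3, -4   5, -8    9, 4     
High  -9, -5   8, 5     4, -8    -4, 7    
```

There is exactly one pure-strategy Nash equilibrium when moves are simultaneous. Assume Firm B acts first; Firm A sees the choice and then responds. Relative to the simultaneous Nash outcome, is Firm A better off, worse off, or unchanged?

worse off

Work backward from Firm A's decision.
- Budget: BR = Low, leader payoff 2.
- Value: BR = High, leader payoff 5.
- Plus: BR = Mid, leader payoff -8.
- Premium: BR = Mid, leader payoff 4.
Among 2, 5, -8, 4, the best is 5 at Value. Subgame-perfect outcome: (High, Value) with payoffs (8, 5).
Under simultaneous play:
Firm A's best replies: Budget→Low; Value→High; Plus→Mid; Premium→Mid.
Firm B's best replies: Low→Premium; Mid→Premium; High→Premium.
The unique mutual best reply is (Mid, Premium), giving (9, 4).
Firm A earns 8 sequentially versus 9 at the Nash outcome: worse off.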